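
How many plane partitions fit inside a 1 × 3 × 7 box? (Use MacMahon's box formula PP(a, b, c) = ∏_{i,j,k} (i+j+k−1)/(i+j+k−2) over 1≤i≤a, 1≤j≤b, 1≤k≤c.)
PP(1, 3, 7) = 120

Evaluate the triple product over i = 1..1, j = 1..3, k = 1..7. The factors are (2/1) · (3/2) · (4/3) · (5/4) · (6/5) · (7/6) · (8/7) · (3/2) · … (21 factors total). The numerators and denominators telescope so the product is an integer; carrying out the multiplication exactly gives PP(1, 3, 7) = 120.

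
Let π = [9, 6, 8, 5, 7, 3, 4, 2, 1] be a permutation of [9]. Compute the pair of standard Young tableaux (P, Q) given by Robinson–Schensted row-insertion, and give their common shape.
P = [1, 4] / [2, 7] / [3, 8] / [5] / [6] / [9];  Q = [1, 3] / [2, 5] / [4, 7] / [6] / [8] / [9];  common shape = (2, 2, 2, 1, 1, 1)

Row-insert the values π_1, π_2, … into P one at a time, bumping the leftmost entry strictly greater than the inserted value down to the next row. The recording tableau Q records, in position (i, j), the step at which that cell was added to P.
  Insert 9 (step 1): P = [9];  Q = [1]
  Insert 6 (step 2): P = [6] / [9];  Q = [1] / [2]
  Insert 8 (step 3): P = [6, 8] / [9];  Q = [1, 3] / [2]
  Insert 5 (step 4): P = [5, 8] / [6] / [9];  Q = [1, 3] / [2] / [4]
  Insert 7 (step 5): P = [5, 7] / [6, 8] / [9];  Q = [1, 3] / [2, 5] / [4]
  Insert 3 (step 6): P = [3, 7] / [5, 8] / [6] / [9];  Q = [1, 3] / [2, 5] / [4] / [6]
  Insert 4 (step 7): P = [3, 4] / [5, 7] / [6, 8] / [9];  Q = [1, 3] / [2, 5] / [4, 7] / [6]
  Insert 2 (step 8): P = [2, 4] / [3, 7] / [5, 8] / [6] / [9];  Q = [1, 3] / [2, 5] / [4, 7] / [6] / [8]
  Insert 1 (step 9): P = [1, 4] / [2, 7] / [3, 8] / [5] / [6] / [9];  Q = [1, 3] / [2, 5] / [4, 7] / [6] / [8] / [9]
Final shape: (2, 2, 2, 1, 1, 1).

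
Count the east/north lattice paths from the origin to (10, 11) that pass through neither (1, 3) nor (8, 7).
Number of paths = 178751

Inclusion–exclusion. Total paths: C(21, 10) = 352716. Through P₁: C(4, 1)·C(17, 9) = 97240. Through P₂: C(15, 8)·C(6, 2) = 96525. Since P₁ is strictly southwest of P₂, a monotone path through both must visit P₁ then P₂; paths through both = C(4, 1)·C(11, 7)·C(6, 2) = 19800. Avoid both = 352716 − 97240 − 96525 + 19800 = 178751.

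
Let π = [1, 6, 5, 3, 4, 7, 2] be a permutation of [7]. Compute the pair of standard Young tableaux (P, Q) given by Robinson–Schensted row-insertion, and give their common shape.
P = [1, 2, 4, 7] / [3] / [5] / [6];  Q = [1, 2, 5, 6] / [3] / [4] / [7];  common shape = (4, 1, 1, 1)

Row-insert the values π_1, π_2, … into P one at a time, bumping the leftmost entry strictly greater than the inserted value down to the next row. The recording tableau Q records, in position (i, j), the step at which that cell was added to P.
  Insert 1 (step 1): P = [1];  Q = [1]
  Insert 6 (step 2): P = [1, 6];  Q = [1, 2]
  Insert 5 (step 3): P = [1, 5] / [6];  Q = [1, 2] / [3]
  Insert 3 (step 4): P = [1, 3] / [5] / [6];  Q = [1, 2] / [3] / [4]
  Insert 4 (step 5): P = [1, 3, 4] / [5] / [6];  Q = [1, 2, 5] / [3] / [4]
  Insert 7 (step 6): P = [1, 3, 4, 7] / [5] / [6];  Q = [1, 2, 5, 6] / [3] / [4]
  Insert 2 (step 7): P = [1, 2, 4, 7] / [3] / [5] / [6];  Q = [1, 2, 5, 6] / [3] / [4] / [7]
Final shape: (4, 1, 1, 1).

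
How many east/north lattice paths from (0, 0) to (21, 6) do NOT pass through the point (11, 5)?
Number of paths = 247962

Total paths from (0, 0) to (21, 6): C(27, 21) = 296010. Paths through (11, 5): (paths (0, 0) → (11, 5)) × (paths (11, 5) → (21, 6)) = C(16, 11) · C(11, 10) = 4368 · 11 = 48048. Avoidance count = 296010 − 48048 = 247962.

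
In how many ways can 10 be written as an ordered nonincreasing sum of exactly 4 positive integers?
p(10, 4 parts) = 9

Partitions of n into exactly k parts ↔ partitions of n − k into at most k parts (subtract 1 from each part). For n = 10, k = 4, the partitions are: 7+1+1+1, 6+2+1+1, 5+3+1+1, 5+2+2+1, 4+4+1+1, 4+3+2+1, 4+2+2+2, 3+3+3+1, 3+3+2+2. Count = 9.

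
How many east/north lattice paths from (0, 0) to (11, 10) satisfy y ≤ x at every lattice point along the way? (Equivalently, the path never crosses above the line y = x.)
Number of paths = 58786

By the reflection principle (André's argument), the number of monotone paths to (11, 10) with n ≤ m that never go above y = x is C(21, 11) − C(21, 12) = 352716 − 293930 = 58786.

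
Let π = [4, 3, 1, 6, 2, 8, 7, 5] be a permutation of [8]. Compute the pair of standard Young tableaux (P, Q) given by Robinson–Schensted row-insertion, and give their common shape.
P = [1, 2, 5] / [3, 6, 7] / [4, 8];  Q = [1, 4, 6] / [2, 5, 7] / [3, 8];  common shape = (3, 3, 2)

Row-insert the values π_1, π_2, … into P one at a time, bumping the leftmost entry strictly greater than the inserted value down to the next row. The recording tableau Q records, in position (i, j), the step at which that cell was added to P.
  Insert 4 (step 1): P = [4];  Q = [1]
  Insert 3 (step 2): P = [3] / [4];  Q = [1] / [2]
  Insert 1 (step 3): P = [1] / [3] / [4];  Q = [1] / [2] / [3]
  Insert 6 (step 4): P = [1, 6] / [3] / [4];  Q = [1, 4] / [2] / [3]
  Insert 2 (step 5): P = [1, 2] / [3, 6] / [4];  Q = [1, 4] / [2, 5] / [3]
  Insert 8 (step 6): P = [1, 2, 8] / [3, 6] / [4];  Q = [1, 4, 6] / [2, 5] / [3]
  Insert 7 (step 7): P = [1, 2, 7] / [3, 6, 8] / [4];  Q = [1, 4, 6] / [2, 5, 7] / [3]
  Insert 5 (step 8): P = [1, 2, 5] / [3, 6, 7] / [4, 8];  Q = [1, 4, 6] / [2, 5, 7] / [3, 8]
Final shape: (3, 3, 2).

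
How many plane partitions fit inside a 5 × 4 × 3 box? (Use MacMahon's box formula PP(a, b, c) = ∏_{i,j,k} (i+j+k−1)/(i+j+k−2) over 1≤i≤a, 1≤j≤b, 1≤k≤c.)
PP(5, 4, 3) = 116424

Evaluate the triple product over i = 1..5, j = 1..4, k = 1..3. The factors are (2/1) · (3/2) · (4/3) · (3/2) · (4/3) · (5/4) · (4/3) · (5/4) · … (60 factors total). The numerators and denominators telescope so the product is an integer; carrying out the multiplication exactly gives PP(5, 4, 3) = 116424.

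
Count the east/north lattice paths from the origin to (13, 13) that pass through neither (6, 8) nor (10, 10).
Number of paths = 5228004

Inclusion–exclusion. Total paths: C(26, 13) = 10400600. Through P₁: C(14, 6)·C(12, 7) = 2378376. Through P₂: C(20, 10)·C(6, 3) = 3695120. Since P₁ is strictly southwest of P₂, a monotone path through both must visit P₁ then P₂; paths through both = C(14, 6)·C(6, 4)·C(6, 3) = 900900. Avoid both = 10400600 − 2378376 − 3695120 + 900900 = 5228004.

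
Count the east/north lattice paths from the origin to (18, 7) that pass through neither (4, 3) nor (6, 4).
Number of paths = 325825

Inclusion–exclusion. Total paths: C(25, 18) = 480700. Through P₁: C(7, 4)·C(18, 14) = 107100. Through P₂: C(10, 6)·C(15, 12) = 95550. Since P₁ is strictly southwest of P₂, a monotone path through both must visit P₁ then P₂; paths through both = C(7, 4)·C(3, 2)·C(15, 12) = 47775. Avoid both = 480700 − 107100 − 95550 + 47775 = 325825.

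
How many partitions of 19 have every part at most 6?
p(19, parts ≤ 6) = 235

Use the recurrence p(n, m) = p(n, m−1) + p(n−m, m): either the largest part is < m (count p(n, m−1)) or the largest part is exactly m (remove one copy of m, count p(n−m, m)). With p(0, ·) = 1 this gives p(19, parts ≤ 6) = 235. (By conjugating Young diagrams, this also counts partitions of 19 into at most 6 parts.)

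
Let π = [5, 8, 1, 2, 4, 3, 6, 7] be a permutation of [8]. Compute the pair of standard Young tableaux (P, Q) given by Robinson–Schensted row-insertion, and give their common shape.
P = [1, 2, 3, 6, 7] / [4, 8] / [5];  Q = [1, 2, 5, 7, 8] / [3, 4] / [6];  common shape = (5, 2, 1)

Row-insert the values π_1, π_2, … into P one at a time, bumping the leftmost entry strictly greater than the inserted value down to the next row. The recording tableau Q records, in position (i, j), the step at which that cell was added to P.
  Insert 5 (step 1): P = [5];  Q = [1]
  Insert 8 (step 2): P = [5, 8];  Q = [1, 2]
  Insert 1 (step 3): P = [1, 8] / [5];  Q = [1, 2] / [3]
  Insert 2 (step 4): P = [1, 2] / [5, 8];  Q = [1, 2] / [3, 4]
  Insert 4 (step 5): P = [1, 2, 4] / [5, 8];  Q = [1, 2, 5] / [3, 4]
  Insert 3 (step 6): P = [1, 2, 3] / [4, 8] / [5];  Q = [1, 2, 5] / [3, 4] / [6]
  Insert 6 (step 7): P = [1, 2, 3, 6] / [4, 8] / [5];  Q = [1, 2, 5, 7] / [3, 4] / [6]
  Insert 7 (step 8): P = [1, 2, 3, 6, 7] / [4, 8] / [5];  Q = [1, 2, 5, 7, 8] / [3, 4] / [6]
Final shape: (5, 2, 1).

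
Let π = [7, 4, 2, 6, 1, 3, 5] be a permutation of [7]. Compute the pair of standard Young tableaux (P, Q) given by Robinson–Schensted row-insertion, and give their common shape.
P = [1, 3, 5] / [2, 6] / [4] / [7];  Q = [1, 4, 7] / [2, 6] / [3] / [5];  common shape = (3, 2, 1, 1)

Row-insert the values π_1, π_2, … into P one at a time, bumping the leftmost entry strictly greater than the inserted value down to the next row. The recording tableau Q records, in position (i, j), the step at which that cell was added to P.
  Insert 7 (step 1): P = [7];  Q = [1]
  Insert 4 (step 2): P = [4] / [7];  Q = [1] / [2]
  Insert 2 (step 3): P = [2] / [4] / [7];  Q = [1] / [2] / [3]
  Insert 6 (step 4): P = [2, 6] / [4] / [7];  Q = [1, 4] / [2] / [3]
  Insert 1 (step 5): P = [1, 6] / [2] / [4] / [7];  Q = [1, 4] / [2] / [3] / [5]
  Insert 3 (step 6): P = [1, 3] / [2, 6] / [4] / [7];  Q = [1, 4] / [2, 6] / [3] / [5]
  Insert 5 (step 7): P = [1, 3, 5] / [2, 6] / [4] / [7];  Q = [1, 4, 7] / [2, 6] / [3] / [5]
Final shape: (3, 2, 1, 1).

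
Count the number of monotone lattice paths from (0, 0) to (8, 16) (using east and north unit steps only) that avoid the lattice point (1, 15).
Number of paths = 735343

Total paths from (0, 0) to (8, 16): C(24, 8) = 735471. Paths through (1, 15): (paths (0, 0) → (1, 15)) × (paths (1, 15) → (8, 16)) = C(16, 1) · C(8, 7) = 16 · 8 = 128. Avoidance count = 735471 − 128 = 735343.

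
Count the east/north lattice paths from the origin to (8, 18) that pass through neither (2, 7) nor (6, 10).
Number of paths = 813079

Inclusion–exclusion. Total paths: C(26, 8) = 1562275. Through P₁: C(9, 2)·C(17, 6) = 445536. Through P₂: C(16, 6)·C(10, 2) = 360360. Since P₁ is strictly southwest of P₂, a monotone path through both must visit P₁ then P₂; paths through both = C(9, 2)·C(7, 4)·C(10, 2) = 56700. Avoid both = 1562275 − 445536 − 360360 + 56700 = 813079.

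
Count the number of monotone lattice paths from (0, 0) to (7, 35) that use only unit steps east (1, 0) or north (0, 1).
Number of paths = 26978328

A monotone lattice path from (0, 0) to (7, 35) consists of 7 east steps and 35 north steps in some order, so it is determined by which 7 of the 42 steps are east. The count is C(42, 7) = 26978328.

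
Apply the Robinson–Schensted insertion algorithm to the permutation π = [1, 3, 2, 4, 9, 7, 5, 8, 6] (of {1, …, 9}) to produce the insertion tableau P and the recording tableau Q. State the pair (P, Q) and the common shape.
P = [1, 2, 4, 5, 6] / [3, 7, 8] / [9];  Q = [1, 2, 4, 5, 8] / [3, 6, 9] / [7];  common shape = (5, 3, 1)

Row-insert the values π_1, π_2, … into P one at a time, bumping the leftmost entry strictly greater than the inserted value down to the next row. The recording tableau Q records, in position (i, j), the step at which that cell was added to P.
  Insert 1 (step 1): P = [1];  Q = [1]
  Insert 3 (step 2): P = [1, 3];  Q = [1, 2]
  Insert 2 (step 3): P = [1, 2] / [3];  Q = [1, 2] / [3]
  Insert 4 (step 4): P = [1, 2, 4] / [3];  Q = [1, 2, 4] / [3]
  Insert 9 (step 5): P = [1, 2, 4, 9] / [3];  Q = [1, 2, 4, 5] / [3]
  Insert 7 (step 6): P = [1, 2, 4, 7] / [3, 9];  Q = [1, 2, 4, 5] / [3, 6]
  Insert 5 (step 7): P = [1, 2, 4, 5] / [3, 7] / [9];  Q = [1, 2, 4, 5] / [3, 6] / [7]
  Insert 8 (step 8): P = [1, 2, 4, 5, 8] / [3, 7] / [9];  Q = [1, 2, 4, 5, 8] / [3, 6] / [7]
  Insert 6 (step 9): P = [1, 2, 4, 5, 6] / [3, 7, 8] / [9];  Q = [1, 2, 4, 5, 8] / [3, 6, 9] / [7]
Final shape: (5, 3, 1).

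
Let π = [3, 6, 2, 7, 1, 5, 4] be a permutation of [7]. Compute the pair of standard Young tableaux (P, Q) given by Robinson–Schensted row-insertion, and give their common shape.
P = [1, 4, 7] / [2, 5] / [3, 6];  Q = [1, 2, 4] / [3, 6] / [5, 7];  common shape = (3, 2, 2)

Row-insert the values π_1, π_2, … into P one at a time, bumping the leftmost entry strictly greater than the inserted value down to the next row. The recording tableau Q records, in position (i, j), the step at which that cell was added to P.
  Insert 3 (step 1): P = [3];  Q = [1]
  Insert 6 (step 2): P = [3, 6];  Q = [1, 2]
  Insert 2 (step 3): P = [2, 6] / [3];  Q = [1, 2] / [3]
  Insert 7 (step 4): P = [2, 6, 7] / [3];  Q = [1, 2, 4] / [3]
  Insert 1 (step 5): P = [1, 6, 7] / [2] / [3];  Q = [1, 2, 4] / [3] / [5]
  Insert 5 (step 6): P = [1, 5, 7] / [2, 6] / [3];  Q = [1, 2, 4] / [3, 6] / [5]
  Insert 4 (step 7): P = [1, 4, 7] / [2, 5] / [3, 6];  Q = [1, 2, 4] / [3, 6] / [5, 7]
Final shape: (3, 2, 2).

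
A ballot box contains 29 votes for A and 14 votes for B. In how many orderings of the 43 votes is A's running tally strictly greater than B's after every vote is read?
Strict-lead orderings = 27341497800

Total orderings of the 43 votes with 29 for A: C(43, 29) = 78378960360. By the Bertrand ballot formula (Cycle Lemma / reflection principle), the number of orderings in which A is strictly ahead of B throughout is (p − q)/(p + q) · C(p + q, p) = (29 − 14)/(29 + 14) · 78378960360 = 27341497800.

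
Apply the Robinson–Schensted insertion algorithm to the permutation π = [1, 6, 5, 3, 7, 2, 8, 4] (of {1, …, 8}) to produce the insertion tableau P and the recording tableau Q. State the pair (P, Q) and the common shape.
P = [1, 2, 4, 8] / [3, 7] / [5] / [6];  Q = [1, 2, 5, 7] / [3, 8] / [4] / [6];  common shape = (4, 2, 1, 1)

Row-insert the values π_1, π_2, … into P one at a time, bumping the leftmost entry strictly greater than the inserted value down to the next row. The recording tableau Q records, in position (i, j), the step at which that cell was added to P.
  Insert 1 (step 1): P = [1];  Q = [1]
  Insert 6 (step 2): P = [1, 6];  Q = [1, 2]
  Insert 5 (step 3): P = [1, 5] / [6];  Q = [1, 2] / [3]
  Insert 3 (step 4): P = [1, 3] / [5] / [6];  Q = [1, 2] / [3] / [4]
  Insert 7 (step 5): P = [1, 3, 7] / [5] / [6];  Q = [1, 2, 5] / [3] / [4]
  Insert 2 (step 6): P = [1, 2, 7] / [3] / [5] / [6];  Q = [1, 2, 5] / [3] / [4] / [6]
  Insert 8 (step 7): P = [1, 2, 7, 8] / [3] / [5] / [6];  Q = [1, 2, 5, 7] / [3] / [4] / [6]
  Insert 4 (step 8): P = [1, 2, 4, 8] / [3, 7] / [5] / [6];  Q = [1, 2, 5, 7] / [3, 8] / [4] / [6]
Final shape: (4, 2, 1, 1).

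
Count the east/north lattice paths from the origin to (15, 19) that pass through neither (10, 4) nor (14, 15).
Number of paths = 1459486041

Inclusion–exclusion. Total paths: C(34, 15) = 1855967520. Through P₁: C(14, 10)·C(20, 5) = 15519504. Through P₂: C(29, 14)·C(5, 1) = 387793800. Since P₁ is strictly southwest of P₂, a monotone path through both must visit P₁ then P₂; paths through both = C(14, 10)·C(15, 4)·C(5, 1) = 6831825. Avoid both = 1855967520 − 15519504 − 387793800 + 6831825 = 1459486041.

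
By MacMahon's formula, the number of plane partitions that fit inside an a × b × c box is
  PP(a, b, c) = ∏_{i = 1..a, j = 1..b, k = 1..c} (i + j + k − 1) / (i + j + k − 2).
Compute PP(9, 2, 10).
PP(9, 2, 10) = 1551580888

Evaluate the triple product over i = 1..9, j = 1..2, k = 1..10. The factors are (2/1) · (3/2) · (4/3) · (5/4) · (6/5) · (7/6) · (8/7) · (9/8) · … (180 factors total). The numerators and denominators telescope so the product is an integer; carrying out the multiplication exactly gives PP(9, 2, 10) = 1551580888.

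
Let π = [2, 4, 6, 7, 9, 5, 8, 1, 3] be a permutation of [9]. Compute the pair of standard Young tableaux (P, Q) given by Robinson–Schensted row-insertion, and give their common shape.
P = [1, 3, 5, 7, 8] / [2, 4] / [6, 9];  Q = [1, 2, 3, 4, 5] / [6, 7] / [8, 9];  common shape = (5, 2, 2)

Row-insert the values π_1, π_2, … into P one at a time, bumping the leftmost entry strictly greater than the inserted value down to the next row. The recording tableau Q records, in position (i, j), the step at which that cell was added to P.
  Insert 2 (step 1): P = [2];  Q = [1]
  Insert 4 (step 2): P = [2, 4];  Q = [1, 2]
  Insert 6 (step 3): P = [2, 4, 6];  Q = [1, 2, 3]
  Insert 7 (step 4): P = [2, 4, 6, 7];  Q = [1, 2, 3, 4]
  Insert 9 (step 5): P = [2, 4, 6, 7, 9];  Q = [1, 2, 3, 4, 5]
  Insert 5 (step 6): P = [2, 4, 5, 7, 9] / [6];  Q = [1, 2, 3, 4, 5] / [6]
  Insert 8 (step 7): P = [2, 4, 5, 7, 8] / [6, 9];  Q = [1, 2, 3, 4, 5] / [6, 7]
  Insert 1 (step 8): P = [1, 4, 5, 7, 8] / [2, 9] / [6];  Q = [1, 2, 3, 4, 5] / [6, 7] / [8]
  Insert 3 (step 9): P = [1, 3, 5, 7, 8] / [2, 4] / [6, 9];  Q = [1, 2, 3, 4, 5] / [6, 7] / [8, 9]
Final shape: (5, 2, 2).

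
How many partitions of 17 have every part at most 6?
p(17, parts ≤ 6) = 163

Use the recurrence p(n, m) = p(n, m−1) + p(n−m, m): either the largest part is < m (count p(n, m−1)) or the largest part is exactly m (remove one copy of m, count p(n−m, m)). With p(0, ·) = 1 this gives p(17, parts ≤ 6) = 163. (By conjugating Young diagrams, this also counts partitions of 17 into at most 6 parts.)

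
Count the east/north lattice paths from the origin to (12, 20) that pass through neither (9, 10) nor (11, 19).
Number of paths = 100279712

Inclusion–exclusion. Total paths: C(32, 12) = 225792840. Through P₁: C(19, 9)·C(13, 3) = 26420108. Through P₂: C(30, 11)·C(2, 1) = 109254600. Since P₁ is strictly southwest of P₂, a monotone path through both must visit P₁ then P₂; paths through both = C(19, 9)·C(11, 2)·C(2, 1) = 10161580. Avoid both = 225792840 − 26420108 − 109254600 + 10161580 = 100279712.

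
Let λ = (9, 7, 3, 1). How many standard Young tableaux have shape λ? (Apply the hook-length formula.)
# SYT of shape (9, 7, 3, 1) = 18475600

Hook-length formula: f^λ = n! / Π hook(c), product over all cells c of the Young diagram. For λ = (9, 7, 3, 1), n = 20 boxes. Hook lengths by row (left-to-right, top-to-bottom): [12, 10, 9, 7, 6, 5, 4, 2, 1]; [9, 7, 6, 4, 3, 2, 1]; [4, 2, 1]; [1]. Product of hooks = 131681894400. So f^λ = 20! / 131681894400 = 2432902008176640000 / 131681894400 = 18475600.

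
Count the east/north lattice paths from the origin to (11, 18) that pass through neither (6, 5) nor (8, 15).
Number of paths = 21442434

Inclusion–exclusion. Total paths: C(29, 11) = 34597290. Through P₁: C(11, 6)·C(18, 5) = 3958416. Through P₂: C(23, 8)·C(6, 3) = 9806280. Since P₁ is strictly southwest of P₂, a monotone path through both must visit P₁ then P₂; paths through both = C(11, 6)·C(12, 2)·C(6, 3) = 609840. Avoid both = 34597290 − 3958416 − 9806280 + 609840 = 21442434.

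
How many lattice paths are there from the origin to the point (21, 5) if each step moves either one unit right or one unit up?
Number of paths = 65780

A monotone lattice path from (0, 0) to (21, 5) consists of 21 east steps and 5 north steps in some order, so it is determined by which 21 of the 26 steps are east. The count is C(26, 21) = 65780.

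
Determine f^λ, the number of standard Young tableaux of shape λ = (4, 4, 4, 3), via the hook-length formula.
# SYT of shape (4, 4, 4, 3) = 24024

Hook-length formula: f^λ = n! / Π hook(c), product over all cells c of the Young diagram. For λ = (4, 4, 4, 3), n = 15 boxes. Hook lengths by row (left-to-right, top-to-bottom): [7, 6, 5, 3]; [6, 5, 4, 2]; [5, 4, 3, 1]; [3, 2, 1]. Product of hooks = 54432000. So f^λ = 15! / 54432000 = 1307674368000 / 54432000 = 24024.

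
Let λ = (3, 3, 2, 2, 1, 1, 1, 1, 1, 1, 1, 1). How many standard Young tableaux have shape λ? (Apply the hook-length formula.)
# SYT of shape (3, 3, 2, 2, 1, 1, 1, 1, 1, 1, 1, 1) = 99144

Hook-length formula: f^λ = n! / Π hook(c), product over all cells c of the Young diagram. For λ = (3, 3, 2, 2, 1, 1, 1, 1, 1, 1, 1, 1), n = 18 boxes. Hook lengths by row (left-to-right, top-to-bottom): [14, 5, 2]; [13, 4, 1]; [11, 2]; [10, 1]; [8]; [7]; [6]; [5]; [4]; [3]; [2]; [1]. Product of hooks = 64576512000. So f^λ = 18! / 64576512000 = 6402373705728000 / 64576512000 = 99144.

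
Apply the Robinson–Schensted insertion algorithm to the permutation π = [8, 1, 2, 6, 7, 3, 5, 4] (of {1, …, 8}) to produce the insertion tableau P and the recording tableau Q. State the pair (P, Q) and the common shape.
P = [1, 2, 3, 4] / [5, 7] / [6] / [8];  Q = [1, 3, 4, 5] / [2, 7] / [6] / [8];  common shape = (4, 2, 1, 1)

Row-insert the values π_1, π_2, … into P one at a time, bumping the leftmost entry strictly greater than the inserted value down to the next row. The recording tableau Q records, in position (i, j), the step at which that cell was added to P.
  Insert 8 (step 1): P = [8];  Q = [1]
  Insert 1 (step 2): P = [1] / [8];  Q = [1] / [2]
  Insert 2 (step 3): P = [1, 2] / [8];  Q = [1, 3] / [2]
  Insert 6 (step 4): P = [1, 2, 6] / [8];  Q = [1, 3, 4] / [2]
  Insert 7 (step 5): P = [1, 2, 6, 7] / [8];  Q = [1, 3, 4, 5] / [2]
  Insert 3 (step 6): P = [1, 2, 3, 7] / [6] / [8];  Q = [1, 3, 4, 5] / [2] / [6]
  Insert 5 (step 7): P = [1, 2, 3, 5] / [6, 7] / [8];  Q = [1, 3, 4, 5] / [2, 7] / [6]
  Insert 4 (step 8): P = [1, 2, 3, 4] / [5, 7] / [6] / [8];  Q = [1, 3, 4, 5] / [2, 7] / [6] / [8]
Final shape: (4, 2, 1, 1).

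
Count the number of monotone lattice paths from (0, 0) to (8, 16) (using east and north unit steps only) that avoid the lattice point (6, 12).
Number of paths = 457011

Total paths from (0, 0) to (8, 16): C(24, 8) = 735471. Paths through (6, 12): (paths (0, 0) → (6, 12)) × (paths (6, 12) → (8, 16)) = C(18, 6) · C(6, 2) = 18564 · 15 = 278460. Avoidance count = 735471 − 278460 = 457011.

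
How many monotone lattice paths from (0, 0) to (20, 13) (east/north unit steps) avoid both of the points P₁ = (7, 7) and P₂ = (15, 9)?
Number of paths = 334763352

Inclusion–exclusion. Total paths: C(33, 20) = 573166440. Through P₁: C(14, 7)·C(19, 13) = 93117024. Through P₂: C(24, 15)·C(9, 5) = 164745504. Since P₁ is strictly southwest of P₂, a monotone path through both must visit P₁ then P₂; paths through both = C(14, 7)·C(10, 8)·C(9, 5) = 19459440. Avoid both = 573166440 − 93117024 − 164745504 + 19459440 = 334763352.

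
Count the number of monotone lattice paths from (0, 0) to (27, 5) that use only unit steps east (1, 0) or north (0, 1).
Number of paths = 201376

A monotone lattice path from (0, 0) to (27, 5) consists of 27 east steps and 5 north steps in some order, so it is determined by which 27 of the 32 steps are east. The count is C(32, 27) = 201376.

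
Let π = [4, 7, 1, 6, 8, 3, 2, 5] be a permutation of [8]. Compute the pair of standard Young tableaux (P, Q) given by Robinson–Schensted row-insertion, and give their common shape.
P = [1, 2, 5] / [3, 6, 8] / [4] / [7];  Q = [1, 2, 5] / [3, 4, 8] / [6] / [7];  common shape = (3, 3, 1, 1)

Row-insert the values π_1, π_2, … into P one at a time, bumping the leftmost entry strictly greater than the inserted value down to the next row. The recording tableau Q records, in position (i, j), the step at which that cell was added to P.
  Insert 4 (step 1): P = [4];  Q = [1]
  Insert 7 (step 2): P = [4, 7];  Q = [1, 2]
  Insert 1 (step 3): P = [1, 7] / [4];  Q = [1, 2] / [3]
  Insert 6 (step 4): P = [1, 6] / [4, 7];  Q = [1, 2] / [3, 4]
  Insert 8 (step 5): P = [1, 6, 8] / [4, 7];  Q = [1, 2, 5] / [3, 4]
  Insert 3 (step 6): P = [1, 3, 8] / [4, 6] / [7];  Q = [1, 2, 5] / [3, 4] / [6]
  Insert 2 (step 7): P = [1, 2, 8] / [3, 6] / [4] / [7];  Q = [1, 2, 5] / [3, 4] / [6] / [7]
  Insert 5 (step 8): P = [1, 2, 5] / [3, 6, 8] / [4] / [7];  Q = [1, 2, 5] / [3, 4, 8] / [6] / [7]
Final shape: (3, 3, 1, 1).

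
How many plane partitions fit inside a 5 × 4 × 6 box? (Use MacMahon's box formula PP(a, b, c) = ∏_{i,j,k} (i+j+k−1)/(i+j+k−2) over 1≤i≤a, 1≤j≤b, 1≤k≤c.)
PP(5, 4, 6) = 133613766

Evaluate the triple product over i = 1..5, j = 1..4, k = 1..6. The factors are (2/1) · (3/2) · (4/3) · (5/4) · (6/5) · (7/6) · (3/2) · (4/3) · … (120 factors total). The numerators and denominators telescope so the product is an integer; carrying out the multiplication exactly gives PP(5, 4, 6) = 133613766.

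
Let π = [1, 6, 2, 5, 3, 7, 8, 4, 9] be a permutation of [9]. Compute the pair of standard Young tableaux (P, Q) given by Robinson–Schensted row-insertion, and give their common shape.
P = [1, 2, 3, 4, 8, 9] / [5, 7] / [6];  Q = [1, 2, 4, 6, 7, 9] / [3, 8] / [5];  common shape = (6, 2, 1)

Row-insert the values π_1, π_2, … into P one at a time, bumping the leftmost entry strictly greater than the inserted value down to the next row. The recording tableau Q records, in position (i, j), the step at which that cell was added to P.
  Insert 1 (step 1): P = [1];  Q = [1]
  Insert 6 (step 2): P = [1, 6];  Q = [1, 2]
  Insert 2 (step 3): P = [1, 2] / [6];  Q = [1, 2] / [3]
  Insert 5 (step 4): P = [1, 2, 5] / [6];  Q = [1, 2, 4] / [3]
  Insert 3 (step 5): P = [1, 2, 3] / [5] / [6];  Q = [1, 2, 4] / [3] / [5]
  Insert 7 (step 6): P = [1, 2, 3, 7] / [5] / [6];  Q = [1, 2, 4, 6] / [3] / [5]
  Insert 8 (step 7): P = [1, 2, 3, 7, 8] / [5] / [6];  Q = [1, 2, 4, 6, 7] / [3] / [5]
  Insert 4 (step 8): P = [1, 2, 3, 4, 8] / [5, 7] / [6];  Q = [1, 2, 4, 6, 7] / [3, 8] / [5]
  Insert 9 (step 9): P = [1, 2, 3, 4, 8, 9] / [5, 7] / [6];  Q = [1, 2, 4, 6, 7, 9] / [3, 8] / [5]
Final shape: (6, 2, 1).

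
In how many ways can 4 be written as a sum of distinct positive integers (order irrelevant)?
q(4) = 2

List partitions of 4 into distinct parts: 4, 3+1. There are q(4) = 2. (Euler: this equals the number of odd-part partitions of 4.)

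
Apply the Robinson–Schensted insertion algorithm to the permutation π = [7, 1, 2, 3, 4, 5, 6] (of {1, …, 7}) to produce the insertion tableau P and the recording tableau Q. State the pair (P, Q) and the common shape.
P = [1, 2, 3, 4, 5, 6] / [7];  Q = [1, 3, 4, 5, 6, 7] / [2];  common shape = (6, 1)

Row-insert the values π_1, π_2, … into P one at a time, bumping the leftmost entry strictly greater than the inserted value down to the next row. The recording tableau Q records, in position (i, j), the step at which that cell was added to P.
  Insert 7 (step 1): P = [7];  Q = [1]
  Insert 1 (step 2): P = [1] / [7];  Q = [1] / [2]
  Insert 2 (step 3): P = [1, 2] / [7];  Q = [1, 3] / [2]
  Insert 3 (step 4): P = [1, 2, 3] / [7];  Q = [1, 3, 4] / [2]
  Insert 4 (step 5): P = [1, 2, 3, 4] / [7];  Q = [1, 3, 4, 5] / [2]
  Insert 5 (step 6): P = [1, 2, 3, 4, 5] / [7];  Q = [1, 3, 4, 5, 6] / [2]
  Insert 6 (step 7): P = [1, 2, 3, 4, 5, 6] / [7];  Q = [1, 3, 4, 5, 6, 7] / [2]
Final shape: (6, 1).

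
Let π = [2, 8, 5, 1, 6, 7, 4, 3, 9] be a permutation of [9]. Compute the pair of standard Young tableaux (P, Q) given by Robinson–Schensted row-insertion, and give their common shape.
P = [1, 3, 6, 7, 9] / [2, 4] / [5] / [8];  Q = [1, 2, 5, 6, 9] / [3, 7] / [4] / [8];  common shape = (5, 2, 1, 1)

Row-insert the values π_1, π_2, … into P one at a time, bumping the leftmost entry strictly greater than the inserted value down to the next row. The recording tableau Q records, in position (i, j), the step at which that cell was added to P.
  Insert 2 (step 1): P = [2];  Q = [1]
  Insert 8 (step 2): P = [2, 8];  Q = [1, 2]
  Insert 5 (step 3): P = [2, 5] / [8];  Q = [1, 2] / [3]
  Insert 1 (step 4): P = [1, 5] / [2] / [8];  Q = [1, 2] / [3] / [4]
  Insert 6 (step 5): P = [1, 5, 6] / [2] / [8];  Q = [1, 2, 5] / [3] / [4]
  Insert 7 (step 6): P = [1, 5, 6, 7] / [2] / [8];  Q = [1, 2, 5, 6] / [3] / [4]
  Insert 4 (step 7): P = [1, 4, 6, 7] / [2, 5] / [8];  Q = [1, 2, 5, 6] / [3, 7] / [4]
  Insert 3 (step 8): P = [1, 3, 6, 7] / [2, 4] / [5] / [8];  Q = [1, 2, 5, 6] / [3, 7] / [4] / [8]
  Insert 9 (step 9): P = [1, 3, 6, 7, 9] / [2, 4] / [5] / [8];  Q = [1, 2, 5, 6, 9] / [3, 7] / [4] / [8]
Final shape: (5, 2, 1, 1).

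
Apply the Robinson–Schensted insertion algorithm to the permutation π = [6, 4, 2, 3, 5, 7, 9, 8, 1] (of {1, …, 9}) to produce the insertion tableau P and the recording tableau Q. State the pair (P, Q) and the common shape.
P = [1, 3, 5, 7, 8] / [2, 9] / [4] / [6];  Q = [1, 4, 5, 6, 7] / [2, 8] / [3] / [9];  common shape = (5, 2, 1, 1)

Row-insert the values π_1, π_2, … into P one at a time, bumping the leftmost entry strictly greater than the inserted value down to the next row. The recording tableau Q records, in position (i, j), the step at which that cell was added to P.
  Insert 6 (step 1): P = [6];  Q = [1]
  Insert 4 (step 2): P = [4] / [6];  Q = [1] / [2]
  Insert 2 (step 3): P = [2] / [4] / [6];  Q = [1] / [2] / [3]
  Insert 3 (step 4): P = [2, 3] / [4] / [6];  Q = [1, 4] / [2] / [3]
  Insert 5 (step 5): P = [2, 3, 5] / [4] / [6];  Q = [1, 4, 5] / [2] / [3]
  Insert 7 (step 6): P = [2, 3, 5, 7] / [4] / [6];  Q = [1, 4, 5, 6] / [2] / [3]
  Insert 9 (step 7): P = [2, 3, 5, 7, 9] / [4] / [6];  Q = [1, 4, 5, 6, 7] / [2] / [3]
  Insert 8 (step 8): P = [2, 3, 5, 7, 8] / [4, 9] / [6];  Q = [1, 4, 5, 6, 7] / [2, 8] / [3]
  Insert 1 (step 9): P = [1, 3, 5, 7, 8] / [2, 9] / [4] / [6];  Q = [1, 4, 5, 6, 7] / [2, 8] / [3] / [9]
Final shape: (5, 2, 1, 1).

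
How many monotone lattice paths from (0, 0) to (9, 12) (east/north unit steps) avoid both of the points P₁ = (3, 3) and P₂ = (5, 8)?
Number of paths = 133140

Inclusion–exclusion. Total paths: C(21, 9) = 293930. Through P₁: C(6, 3)·C(15, 6) = 100100. Through P₂: C(13, 5)·C(8, 4) = 90090. Since P₁ is strictly southwest of P₂, a monotone path through both must visit P₁ then P₂; paths through both = C(6, 3)·C(7, 2)·C(8, 4) = 29400. Avoid both = 293930 − 100100 − 90090 + 29400 = 133140.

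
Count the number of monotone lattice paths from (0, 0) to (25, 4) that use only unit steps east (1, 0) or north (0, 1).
Number of paths = 23751

A monotone lattice path from (0, 0) to (25, 4) consists of 25 east steps and 4 north steps in some order, so it is determined by which 25 of the 29 steps are east. The count is C(29, 25) = 23751.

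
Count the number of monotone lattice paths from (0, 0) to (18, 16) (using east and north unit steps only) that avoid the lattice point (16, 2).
Number of paths = 2203943070

Total paths from (0, 0) to (18, 16): C(34, 18) = 2203961430. Paths through (16, 2): (paths (0, 0) → (16, 2)) × (paths (16, 2) → (18, 16)) = C(18, 16) · C(16, 2) = 153 · 120 = 18360. Avoidance count = 2203961430 − 18360 = 2203943070.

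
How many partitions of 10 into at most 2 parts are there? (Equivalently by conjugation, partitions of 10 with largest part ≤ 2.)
p(10, parts ≤ 2) = 6

Partitions of 10 with all parts ≤ 2: 2+2+2+2+2, 2+2+2+2+1+1, 2+2+2+1+1+1+1, 2+2+1+1+1+1+1+1, 2+1+1+1+1+1+1+1+1, 1+1+1+1+1+1+1+1+1+1. Count = 6.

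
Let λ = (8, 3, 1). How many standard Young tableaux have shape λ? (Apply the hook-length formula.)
# SYT of shape (8, 3, 1) = 891

Hook-length formula: f^λ = n! / Π hook(c), product over all cells c of the Young diagram. For λ = (8, 3, 1), n = 12 boxes. Hook lengths by row (left-to-right, top-to-bottom): [10, 8, 7, 5, 4, 3, 2, 1]; [4, 2, 1]; [1]. Product of hooks = 537600. So f^λ = 12! / 537600 = 479001600 / 537600 = 891.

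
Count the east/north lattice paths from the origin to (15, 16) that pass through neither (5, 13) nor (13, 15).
Number of paths = 186919947

Inclusion–exclusion. Total paths: C(31, 15) = 300540195. Through P₁: C(18, 5)·C(13, 10) = 2450448. Through P₂: C(28, 13)·C(3, 2) = 112326480. Since P₁ is strictly southwest of P₂, a monotone path through both must visit P₁ then P₂; paths through both = C(18, 5)·C(10, 8)·C(3, 2) = 1156680. Avoid both = 300540195 − 2450448 − 112326480 + 1156680 = 186919947.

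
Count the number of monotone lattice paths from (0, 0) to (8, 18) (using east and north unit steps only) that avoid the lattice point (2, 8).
Number of paths = 1201915

Total paths from (0, 0) to (8, 18): C(26, 8) = 1562275. Paths through (2, 8): (paths (0, 0) → (2, 8)) × (paths (2, 8) → (8, 18)) = C(10, 2) · C(16, 6) = 45 · 8008 = 360360. Avoidance count = 1562275 − 360360 = 1201915.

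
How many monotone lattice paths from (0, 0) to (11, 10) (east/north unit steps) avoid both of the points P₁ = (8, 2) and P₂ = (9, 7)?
Number of paths = 233591

Inclusion–exclusion. Total paths: C(21, 11) = 352716. Through P₁: C(10, 8)·C(11, 3) = 7425. Through P₂: C(16, 9)·C(5, 2) = 114400. Since P₁ is strictly southwest of P₂, a monotone path through both must visit P₁ then P₂; paths through both = C(10, 8)·C(6, 1)·C(5, 2) = 2700. Avoid both = 352716 − 7425 − 114400 + 2700 = 233591.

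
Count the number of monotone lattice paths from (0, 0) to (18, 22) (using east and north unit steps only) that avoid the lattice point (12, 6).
Number of paths = 111995146068

Total paths from (0, 0) to (18, 22): C(40, 18) = 113380261800. Paths through (12, 6): (paths (0, 0) → (12, 6)) × (paths (12, 6) → (18, 22)) = C(18, 12) · C(22, 6) = 18564 · 74613 = 1385115732. Avoidance count = 113380261800 − 1385115732 = 111995146068.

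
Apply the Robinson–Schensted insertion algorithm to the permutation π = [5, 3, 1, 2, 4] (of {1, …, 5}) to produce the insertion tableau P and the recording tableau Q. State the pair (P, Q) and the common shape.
P = [1, 2, 4] / [3] / [5];  Q = [1, 4, 5] / [2] / [3];  common shape = (3, 1, 1)

Row-insert the values π_1, π_2, … into P one at a time, bumping the leftmost entry strictly greater than the inserted value down to the next row. The recording tableau Q records, in position (i, j), the step at which that cell was added to P.
  Insert 5 (step 1): P = [5];  Q = [1]
  Insert 3 (step 2): P = [3] / [5];  Q = [1] / [2]
  Insert 1 (step 3): P = [1] / [3] / [5];  Q = [1] / [2] / [3]
  Insert 2 (step 4): P = [1, 2] / [3] / [5];  Q = [1, 4] / [2] / [3]
  Insert 4 (step 5): P = [1, 2, 4] / [3] / [5];  Q = [1, 4, 5] / [2] / [3]
Final shape: (3, 1, 1).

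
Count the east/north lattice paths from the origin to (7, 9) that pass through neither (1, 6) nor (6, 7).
Number of paths = 5830

Inclusion–exclusion. Total paths: C(16, 7) = 11440. Through P₁: C(7, 1)·C(9, 6) = 588. Through P₂: C(13, 6)·C(3, 1) = 5148. Since P₁ is strictly southwest of P₂, a monotone path through both must visit P₁ then P₂; paths through both = C(7, 1)·C(6, 5)·C(3, 1) = 126. Avoid both = 11440 − 588 − 5148 + 126 = 5830.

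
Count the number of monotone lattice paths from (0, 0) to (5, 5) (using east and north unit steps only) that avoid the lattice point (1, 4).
Number of paths = 227

Total paths from (0, 0) to (5, 5): C(10, 5) = 252. Paths through (1, 4): (paths (0, 0) → (1, 4)) × (paths (1, 4) → (5, 5)) = C(5, 1) · C(5, 4) = 5 · 5 = 25. Avoidance count = 252 − 25 = 227.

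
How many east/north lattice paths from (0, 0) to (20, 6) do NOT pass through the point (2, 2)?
Number of paths = 186340

Total paths from (0, 0) to (20, 6): C(26, 20) = 230230. Paths through (2, 2): (paths (0, 0) → (2, 2)) × (paths (2, 2) → (20, 6)) = C(4, 2) · C(22, 18) = 6 · 7315 = 43890. Avoidance count = 230230 − 43890 = 186340.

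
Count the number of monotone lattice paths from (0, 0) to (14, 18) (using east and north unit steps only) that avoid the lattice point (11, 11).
Number of paths = 386783760

Total paths from (0, 0) to (14, 18): C(32, 14) = 471435600. Paths through (11, 11): (paths (0, 0) → (11, 11)) × (paths (11, 11) → (14, 18)) = C(22, 11) · C(10, 3) = 705432 · 120 = 84651840. Avoidance count = 471435600 − 84651840 = 386783760.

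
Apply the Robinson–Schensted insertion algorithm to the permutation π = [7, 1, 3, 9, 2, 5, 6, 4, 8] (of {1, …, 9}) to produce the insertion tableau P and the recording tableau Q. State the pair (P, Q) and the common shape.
P = [1, 2, 4, 6, 8] / [3, 5] / [7, 9];  Q = [1, 3, 4, 7, 9] / [2, 6] / [5, 8];  common shape = (5, 2, 2)

Row-insert the values π_1, π_2, … into P one at a time, bumping the leftmost entry strictly greater than the inserted value down to the next row. The recording tableau Q records, in position (i, j), the step at which that cell was added to P.
  Insert 7 (step 1): P = [7];  Q = [1]
  Insert 1 (step 2): P = [1] / [7];  Q = [1] / [2]
  Insert 3 (step 3): P = [1, 3] / [7];  Q = [1, 3] / [2]
  Insert 9 (step 4): P = [1, 3, 9] / [7];  Q = [1, 3, 4] / [2]
  Insert 2 (step 5): P = [1, 2, 9] / [3] / [7];  Q = [1, 3, 4] / [2] / [5]
  Insert 5 (step 6): P = [1, 2, 5] / [3, 9] / [7];  Q = [1, 3, 4] / [2, 6] / [5]
  Insert 6 (step 7): P = [1, 2, 5, 6] / [3, 9] / [7];  Q = [1, 3, 4, 7] / [2, 6] / [5]
  Insert 4 (step 8): P = [1, 2, 4, 6] / [3, 5] / [7, 9];  Q = [1, 3, 4, 7] / [2, 6] / [5, 8]
  Insert 8 (step 9): P = [1, 2, 4, 6, 8] / [3, 5] / [7, 9];  Q = [1, 3, 4, 7, 9] / [2, 6] / [5, 8]
Final shape: (5, 2, 2).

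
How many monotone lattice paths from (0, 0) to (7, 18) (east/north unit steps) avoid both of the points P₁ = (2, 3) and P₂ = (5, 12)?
Number of paths = 213996

Inclusion–exclusion. Total paths: C(25, 7) = 480700. Through P₁: C(5, 2)·C(20, 5) = 155040. Through P₂: C(17, 5)·C(8, 2) = 173264. Since P₁ is strictly southwest of P₂, a monotone path through both must visit P₁ then P₂; paths through both = C(5, 2)·C(12, 3)·C(8, 2) = 61600. Avoid both = 480700 − 155040 − 173264 + 61600 = 213996.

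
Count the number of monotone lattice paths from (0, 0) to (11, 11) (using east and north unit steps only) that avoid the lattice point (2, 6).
Number of paths = 649376

Total paths from (0, 0) to (11, 11): C(22, 11) = 705432. Paths through (2, 6): (paths (0, 0) → (2, 6)) × (paths (2, 6) → (11, 11)) = C(8, 2) · C(14, 9) = 28 · 2002 = 56056. Avoidance count = 705432 − 56056 = 649376.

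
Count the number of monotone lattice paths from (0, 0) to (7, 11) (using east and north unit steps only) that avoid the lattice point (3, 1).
Number of paths = 27820

Total paths from (0, 0) to (7, 11): C(18, 7) = 31824. Paths through (3, 1): (paths (0, 0) → (3, 1)) × (paths (3, 1) → (7, 11)) = C(4, 3) · C(14, 4) = 4 · 1001 = 4004. Avoidance count = 31824 − 4004 = 27820.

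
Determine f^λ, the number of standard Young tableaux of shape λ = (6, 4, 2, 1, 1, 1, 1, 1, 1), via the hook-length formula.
# SYT of shape (6, 4, 2, 1, 1, 1, 1, 1, 1) = 3222180

Hook-length formula: f^λ = n! / Π hook(c), product over all cells c of the Young diagram. For λ = (6, 4, 2, 1, 1, 1, 1, 1, 1), n = 18 boxes. Hook lengths by row (left-to-right, top-to-bottom): [14, 7, 5, 4, 2, 1]; [11, 4, 2, 1]; [8, 1]; [6]; [5]; [4]; [3]; [2]; [1]. Product of hooks = 1986969600. So f^λ = 18! / 1986969600 = 6402373705728000 / 1986969600 = 3222180.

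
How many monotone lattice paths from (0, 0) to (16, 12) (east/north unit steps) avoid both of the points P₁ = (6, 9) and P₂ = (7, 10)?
Number of paths = 28471235

Inclusion–exclusion. Total paths: C(28, 16) = 30421755. Through P₁: C(15, 6)·C(13, 10) = 1431430. Through P₂: C(17, 7)·C(11, 9) = 1069640. Since P₁ is strictly southwest of P₂, a monotone path through both must visit P₁ then P₂; paths through both = C(15, 6)·C(2, 1)·C(11, 9) = 550550. Avoid both = 30421755 − 1431430 − 1069640 + 550550 = 28471235.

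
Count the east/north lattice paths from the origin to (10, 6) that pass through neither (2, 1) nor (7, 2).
Number of paths = 3517

Inclusion–exclusion. Total paths: C(16, 10) = 8008. Through P₁: C(3, 2)·C(13, 8) = 3861. Through P₂: C(9, 7)·C(7, 3) = 1260. Since P₁ is strictly southwest of P₂, a monotone path through both must visit P₁ then P₂; paths through both = C(3, 2)·C(6, 5)·C(7, 3) = 630. Avoid both = 8008 − 3861 − 1260 + 630 = 3517.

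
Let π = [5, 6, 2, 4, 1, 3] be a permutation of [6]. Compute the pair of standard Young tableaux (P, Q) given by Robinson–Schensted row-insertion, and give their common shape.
P = [1, 3] / [2, 4] / [5, 6];  Q = [1, 2] / [3, 4] / [5, 6];  common shape = (2, 2, 2)

Row-insert the values π_1, π_2, … into P one at a time, bumping the leftmost entry strictly greater than the inserted value down to the next row. The recording tableau Q records, in position (i, j), the step at which that cell was added to P.
  Insert 5 (step 1): P = [5];  Q = [1]
  Insert 6 (step 2): P = [5, 6];  Q = [1, 2]
  Insert 2 (step 3): P = [2, 6] / [5];  Q = [1, 2] / [3]
  Insert 4 (step 4): P = [2, 4] / [5, 6];  Q = [1, 2] / [3, 4]
  Insert 1 (step 5): P = [1, 4] / [2, 6] / [5];  Q = [1, 2] / [3, 4] / [5]
  Insert 3 (step 6): P = [1, 3] / [2, 4] / [5, 6];  Q = [1, 2] / [3, 4] / [5, 6]
Final shape: (2, 2, 2).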